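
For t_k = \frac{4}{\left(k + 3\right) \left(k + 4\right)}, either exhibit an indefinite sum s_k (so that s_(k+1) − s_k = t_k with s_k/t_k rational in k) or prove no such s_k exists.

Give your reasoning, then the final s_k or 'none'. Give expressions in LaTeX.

The ratio is (k + 3)/(k + 5).
Take A(k)=k + 3, B(k)=k + 5, C(k)=1.
f must satisfy (k + 3)·f(k+1) − (k + 4)·f(k) = 1.
deg f ≤ 1 (via 1,1,0).
Match coefficients ⇒ f(k) = k/3.
Then R = B(k−1)f/C = k*(k + 4)/3, so s_k = R(k)·t_k = 4*k/(3*(k + 3)).
Check: Δs_k = 4/(k**2 + 7*k + 12). ✓

s_k = \frac{4 k}{3 \left(k + 3\right)}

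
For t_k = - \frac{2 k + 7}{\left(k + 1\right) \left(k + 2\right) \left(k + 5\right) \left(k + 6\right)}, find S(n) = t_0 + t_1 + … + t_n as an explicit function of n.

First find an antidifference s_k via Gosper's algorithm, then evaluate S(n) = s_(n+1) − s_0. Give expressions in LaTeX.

Ratio r(k) = (k + 1)*(k + 5)*(2*k + 9)/((k + 3)*(k + 7)*(2*k + 7)).
So A=k + 1 and B=k + 7, with C=k**3 + 21*k**2/2 + 73*k/2 + 42.
f must satisfy (k + 1)·f(k+1) − (k + 6)·f(k) = k**3 + 21*k**2/2 + 73*k/2 + 42.
d = 5 from the (1,1,3) case.
Match coefficients ⇒ f(k) = k*(k + 2)*(k + 3)*(k + 4)*(k + 6)/10.
Certificate R = B(k−1)f/C = k*(k + 2)*(k + 6)**2/(5*(2*k + 7)) gives s_k = k*(-k - 6)/(5*(k**2 + 6*k + 5)).
Verify: (-2*k - 7)/(k**4 + 14*k**3 + 65*k**2 + 112*k + 60) matches t_k.
Telescope: S(n) = s_(n+1) − s_(0) = (-n**2 - 8*n - 7)/(5*(n**2 + 8*n + 12)) − (0) = (-n**2 - 8*n - 7)/(5*(n**2 + 8*n + 12)).

S(n) = \frac{- n^{2} - 8 n - 7}{5 \left(n^{2} + 8 n + 12\right)}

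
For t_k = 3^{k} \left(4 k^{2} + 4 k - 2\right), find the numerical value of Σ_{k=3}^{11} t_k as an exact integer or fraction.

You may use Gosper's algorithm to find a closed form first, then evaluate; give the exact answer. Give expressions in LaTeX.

Σ = 128608506

Step 1: r(k) = 3*(2*k**2 + 6*k + 3)/(2*k**2 + 2*k - 1).
Factor: A=3; B=1; C=k**2 + k - 1/2.
f must satisfy (3)·f(k+1) − (1)·f(k) = k**2 + k - 1/2.
Degrees (0,0,2) ⇒ d ≤ 2.
Solving with deg f ≤ 2: f(k) = (k - 1)**2/2.
Then R = B(k−1)f/C = (k - 1)**2/(2*k**2 + 2*k - 1), so s_k = R(k)·t_k = 2*3**k*(k**2 - 2*k + 1).
Δs = 3**k*(4*k**2 + 4*k - 2), as required.
Telescoping: Σ = s_(12) − s_(3) = 128608722 − (216) = 128608506.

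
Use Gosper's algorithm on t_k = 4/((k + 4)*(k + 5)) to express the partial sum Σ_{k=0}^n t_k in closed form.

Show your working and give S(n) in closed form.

S(n) = (n + 1)/(n + 5)

Step 1: r(k) = (k + 4)/(k + 6).
Factor: A=k + 4; B=k + 6; C=1.
Solve (k + 4)·f(k+1) − (k + 5)·f(k) = 1.
d = 1 from the (1,1,0) case.
Solving with deg f ≤ 1: f(k) = k/4.
Get s_k = R·t_k = k/(k + 4) with R(k) = B(k−1)f(k)/C(k) = k*(k + 5)/4.
Check: Δs_k = 4/(k**2 + 9*k + 20). ✓
Evaluate: s_(n+1) = (n + 1)/(n + 5); subtract s_(0) = 0 ⇒ S(n) = (n + 1)/(n + 5).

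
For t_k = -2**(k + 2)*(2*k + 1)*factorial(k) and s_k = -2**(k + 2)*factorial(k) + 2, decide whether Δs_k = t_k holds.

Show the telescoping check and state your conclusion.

s_(k+1) = -2**(k + 3)*factorial(k + 1) + 2
s_(k+1) − s_k = -2**(k + 2)*(2*k + 1)*factorial(k)
(s_(k+1) − s_k) − t_k = 0

valid; difference matches t_k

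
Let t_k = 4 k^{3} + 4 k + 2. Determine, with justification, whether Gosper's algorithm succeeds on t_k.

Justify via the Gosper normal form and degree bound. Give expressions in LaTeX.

Ratio r(k) = (2*k + 2*(k + 1)**3 + 3)/(2*k**3 + 2*k + 1).
Factor: A=1; B=1; C=k**3 + k + 1/2.
Key eq: (1)·f(k+1) = (1)·f(k) + (k**3 + k + 1/2).
d = 4 from the (0,0,3) case.
Match coefficients ⇒ f(k) = k**2*(k**2 - 2*k + 3)/4.
R(k) = B(k−1)·f(k)/C(k) = k**2*(k**2 - 2*k + 3)/(2*(2*k**3 + 2*k + 1)); s_k = R·t_k = k**2*(k**2 - 2*k + 3).
Verify: 4*k**3 + 4*k + 2 matches t_k.

Yes. s_k = k^{2} \left(k^{2} - 2 k + 3\right).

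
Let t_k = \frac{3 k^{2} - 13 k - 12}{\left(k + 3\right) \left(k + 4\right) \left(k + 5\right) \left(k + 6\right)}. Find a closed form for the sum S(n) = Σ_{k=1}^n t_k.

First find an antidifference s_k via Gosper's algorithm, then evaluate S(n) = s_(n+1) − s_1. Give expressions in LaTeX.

S(n) = \frac{n \left(n^{2} - 21 n - 46\right)}{12 \left(n^{3} + 15 n^{2} + 74 n + 120\right)}

Ratio r(k) = (k + 3)*(13*k - 3*(k + 1)**2 + 25)/((k + 7)*(-3*k**2 + 13*k + 12)).
Normal form (A,B,C) = (k + 3, k + 7, k**2 - 13*k/3 - 4).
f must satisfy (k + 3)·f(k+1) − (k + 6)·f(k) = k**2 - 13*k/3 - 4.
d = 3 from the (1,1,2) case.
A polynomial solution: f(k) = k*(k**2 - 48*k - 33)/60.
Get s_k = R·t_k = k*(k**2 - 48*k - 33)/(20*(k + 3)*(k + 4)*(k + 5)) with R(k) = B(k−1)f(k)/C(k) = k*(k + 6)*(k**2 - 48*k - 33)/(20*(3*k**2 - 13*k - 12)).
Check: Δs_k = (3*k**2 - 13*k - 12)/(k**4 + 18*k**3 + 119*k**2 + 342*k + 360). ✓
Telescope: S(n) = s_(n+1) − s_(1) = (n**3 - 45*n**2 - 126*n - 80)/(20*(n**3 + 15*n**2 + 74*n + 120)) − (-1/30) = n*(n**2 - 21*n - 46)/(12*(n**3 + 15*n**2 + 74*n + 120)).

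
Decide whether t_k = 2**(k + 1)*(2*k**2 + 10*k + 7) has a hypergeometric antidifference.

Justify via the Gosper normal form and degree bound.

Step 1: r(k) = 2*(2*k**2 + 14*k + 19)/(2*k**2 + 10*k + 7).
Gosper form: A/B · C(k+1)/C(k) with A=2, B=1, C=k**2 + 5*k + 7/2.
Need (2)·f(k+1) − (1)·f(k) = k**2 + 5*k + 7/2.
Degrees (0,0,2) ⇒ d ≤ 2.
Match coefficients ⇒ f(k) = (2*k**2 + 2*k - 1)/2.
Certificate R = B(k−1)f/C = (2*k**2 + 2*k - 1)/(2*k**2 + 10*k + 7) gives s_k = 2**(k + 1)*(2*k**2 + 2*k - 1).
Verify: 2**(k + 1)*(2*k**2 + 10*k + 7) matches t_k.

Yes. s_k = 2**(k + 1)*(2*k**2 + 2*k - 1).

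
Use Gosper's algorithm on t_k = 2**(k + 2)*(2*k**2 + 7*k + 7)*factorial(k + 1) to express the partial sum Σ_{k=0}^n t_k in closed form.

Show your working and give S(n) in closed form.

r(k) = 2*(2*k**3 + 15*k**2 + 38*k + 32)/(2*k**2 + 7*k + 7) after simplifying.
Take A(k)=2*k + 4, B(k)=1, C(k)=k**2 + 7*k/2 + 7/2.
Solve (2*k + 4)·f(k+1) − (1)·f(k) = k**2 + 7*k/2 + 7/2.
Degrees (1,0,2) ⇒ d ≤ 1.
A polynomial solution: f(k) = (k + 1)/2.
Then R = B(k−1)f/C = (k + 1)/(2*k**2 + 7*k + 7), so s_k = R(k)·t_k = 2**(k + 2)*(k + 1)*factorial(k + 1).
s_(k+1) − s_k = 2**(k + 2)*(2*k**2 + 7*k + 7)*factorial(k + 1) = t_k.
Σ_(k=0)^n t_k = s_(n+1) − s_(0) = (2**(n + 3)*(n + 2)*factorial(n + 2)) − (4), i.e. 8*2**n*n*factorial(n + 2) + 16*2**n*factorial(n + 2) - 4.

S(n) = 8*2**n*n*factorial(n + 2) + 16*2**n*factorial(n + 2) - 4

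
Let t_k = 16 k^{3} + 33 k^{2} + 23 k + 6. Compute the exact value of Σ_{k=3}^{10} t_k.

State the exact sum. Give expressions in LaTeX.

Σ = 62040

r(k) = (16*k**3 + 81*k**2 + 137*k + 78)/(16*k**3 + 33*k**2 + 23*k + 6) after simplifying.
Gosper form: A/B · C(k+1)/C(k) with A=1, B=1, C=k**3 + 33*k**2/16 + 23*k/16 + 3/8.
Key eq: (1)·f(k+1) = (1)·f(k) + (k**3 + 33*k**2/16 + 23*k/16 + 3/8).
Bound: deg f ≤ 4.
Solve for f: f(k) = k**2*(k + 1)*(4*k - 1)/16 (degree 4 ≤ 4).
So s_k = (B(k−1)f/C)·t_k = (k**2*(4*k - 1)/(16*k**2 + 17*k + 6))·t_k = k**2*(4*k**2 + 3*k - 1).
s_(k+1) − s_k = 16*k**3 + 33*k**2 + 23*k + 6 = t_k.
Telescoping: Σ = s_(11) − s_(3) = 62436 − (396) = 62040.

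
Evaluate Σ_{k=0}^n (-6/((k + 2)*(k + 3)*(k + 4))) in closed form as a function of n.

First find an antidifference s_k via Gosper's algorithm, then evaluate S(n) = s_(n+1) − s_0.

The ratio is (k + 2)/(k + 5).
So A=k + 2 and B=k + 5, with C=1.
Need (k + 2)·f(k+1) − (k + 4)·f(k) = 1.
Degrees (1,1,0) ⇒ d ≤ 2.
Solving with deg f ≤ 2: f(k) = k*(k + 5)/12.
R(k) = B(k−1)·f(k)/C(k) = k*(k + 4)*(k + 5)/12; s_k = R·t_k = k*(-k - 5)/(2*(k + 2)*(k + 3)).
Verify: -6/(k**3 + 9*k**2 + 26*k + 24) matches t_k.
Telescope: S(n) = s_(n+1) − s_(0) = (-n**2 - 7*n - 6)/(2*(n**2 + 7*n + 12)) − (0) = (-n**2 - 7*n - 6)/(2*(n**2 + 7*n + 12)).

S(n) = (-n**2 - 7*n - 6)/(2*(n**2 + 7*n + 12))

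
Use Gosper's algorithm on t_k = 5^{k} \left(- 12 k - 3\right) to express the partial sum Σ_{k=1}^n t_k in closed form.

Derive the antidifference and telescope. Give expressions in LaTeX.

The ratio is 5*(4*k + 5)/(4*k + 1).
So A=5 and B=1, with C=k + 1/4.
Need (5)·f(k+1) − (1)·f(k) = k + 1/4.
From deg A=0, deg B=0, deg C=1: d=1.
Solve for f: f(k) = (k - 1)/4 (degree 1 ≤ 1).
R(k) = B(k−1)·f(k)/C(k) = (k - 1)/(4*k + 1); s_k = R·t_k = 3*5**k*(1 - k).
Check: Δs_k = 5**k*(-12*k - 3). ✓
s_(n+1) = -15*5**n*n and s_(1) = 0, so S(n) = -15*5**n*n.

S(n) = - 15 \cdot 5^{n} n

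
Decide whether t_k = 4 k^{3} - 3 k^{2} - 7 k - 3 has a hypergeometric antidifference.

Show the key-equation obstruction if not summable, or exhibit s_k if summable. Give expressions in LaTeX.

Ratio r(k) = (4*k**3 + 9*k**2 - k - 9)/(4*k**3 - 3*k**2 - 7*k - 3).
Normal form (A,B,C) = (1, 1, k**3 - 3*k**2/4 - 7*k/4 - 3/4).
Set up (1)·f(k+1) − (1)·f(k) − (k**3 - 3*k**2/4 - 7*k/4 - 3/4) = 0.
Degrees (0,0,3) ⇒ d ≤ 4.
Match coefficients ⇒ f(k) = k**2*(k**2 - 3*k - 1)/4.
R(k) = B(k−1)·f(k)/C(k) = k**2*(k**2 - 3*k - 1)/(4*k**3 - 3*k**2 - 7*k - 3); s_k = R·t_k = k**2*(k**2 - 3*k - 1).
Check: Δs_k = 4*k**3 - 3*k**2 - 7*k - 3. ✓

Yes. s_k = k^{2} \left(k^{2} - 3 k - 1\right).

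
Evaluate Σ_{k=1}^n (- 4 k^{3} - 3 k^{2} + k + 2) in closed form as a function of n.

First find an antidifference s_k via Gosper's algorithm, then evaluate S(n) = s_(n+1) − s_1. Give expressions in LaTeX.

S(n) = n \left(- n^{3} - 3 n^{2} - 2 n + 2\right)

Step 1: r(k) = (4*k**3 + 15*k**2 + 17*k + 4)/(4*k**3 + 3*k**2 - k - 2).
A = 1, B = 1, C = k**3 + 3*k**2/4 - k/4 - 1/2.
Key eq: (1)·f(k+1) = (1)·f(k) + (k**3 + 3*k**2/4 - k/4 - 1/2).
deg f ≤ 4 (via 0,0,3).
A polynomial solution: f(k) = k*(k**3 - k**2 - k - 1)/4.
R(k) = B(k−1)·f(k)/C(k) = k*(k**3 - k**2 - k - 1)/(4*k**3 + 3*k**2 - k - 2); s_k = R·t_k = k*(-k**3 + k**2 + k + 1).
Verify: -4*k**3 - 3*k**2 + k + 2 matches t_k.
Telescope: S(n) = s_(n+1) − s_(1) = -n**4 - 3*n**3 - 2*n**2 + 2*n + 2 − (2) = n*(-n**3 - 3*n**2 - 2*n + 2).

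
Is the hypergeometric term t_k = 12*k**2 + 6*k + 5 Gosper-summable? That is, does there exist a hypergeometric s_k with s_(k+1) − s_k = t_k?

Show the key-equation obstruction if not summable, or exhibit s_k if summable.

t_(k+1)/t_k = (12*k**2 + 30*k + 23)/(12*k**2 + 6*k + 5).
Factor: A=1; B=1; C=k**2 + k/2 + 5/12.
Set up (1)·f(k+1) − (1)·f(k) − (k**2 + k/2 + 5/12) = 0.
deg f ≤ 3 (via 0,0,2).
Solving with deg f ≤ 3: f(k) = k*(4*k**2 - 3*k + 4)/12.
Then R = B(k−1)f/C = k*(4*k**2 - 3*k + 4)/(12*k**2 + 6*k + 5), so s_k = R(k)·t_k = k*(4*k**2 - 3*k + 4).
Δs = 12*k**2 + 6*k + 5, as required.

Yes. s_k = k*(4*k**2 - 3*k + 4).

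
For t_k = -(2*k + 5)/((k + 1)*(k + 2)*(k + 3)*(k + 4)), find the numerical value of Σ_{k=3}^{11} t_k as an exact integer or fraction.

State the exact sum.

r(k) = (k + 1)*(2*k + 7)/((k + 5)*(2*k + 5)) after simplifying.
Take A(k)=k + 1, B(k)=k + 5, C(k)=k + 5/2.
Solve (k + 1)·f(k+1) − (k + 4)·f(k) = k + 5/2.
d = 3 from the (1,1,1) case.
A polynomial solution: f(k) = k*(k + 2)*(k + 4)/6.
Then R = B(k−1)f/C = k*(k + 2)*(k + 4)**2/(3*(2*k + 5)), so s_k = R(k)·t_k = k*(-k - 4)/(3*(k**2 + 4*k + 3)).
Δs = (-2*k - 5)/(k**4 + 10*k**3 + 35*k**2 + 50*k + 24), as required.
Sum = s_(12) − s_(3); s_(12) = -64/195, s_(3) = -7/24 ⇒ -19/520.

Σ = -19/520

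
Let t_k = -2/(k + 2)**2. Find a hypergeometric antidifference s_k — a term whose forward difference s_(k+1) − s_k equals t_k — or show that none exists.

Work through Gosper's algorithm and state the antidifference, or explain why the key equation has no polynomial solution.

Ratio r(k) = (k + 2)**2/(k + 3)**2.
Take A(k)=k**2 + 4*k + 4, B(k)=k**2 + 6*k + 9, C(k)=1.
Solve (k**2 + 4*k + 4)·f(k+1) − (k**2 + 4*k + 4)·f(k) = 1.
d = 0 from the (2,2,0) case.
f = c0 ⇒ A·f(k+1) − B(k−1)·f(k) − C = -1. The system {-1 = 0} is inconsistent; no antidifference.

none (Gosper's algorithm certifies no s_k)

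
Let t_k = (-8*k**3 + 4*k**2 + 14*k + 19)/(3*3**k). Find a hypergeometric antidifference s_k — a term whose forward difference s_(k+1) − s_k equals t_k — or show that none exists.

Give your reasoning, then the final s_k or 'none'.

Ratio r(k) = (8*k**3 + 20*k**2 + 2*k - 29)/(3*(8*k**3 - 4*k**2 - 14*k - 19)).
So A=1/3 and B=1, with C=k**3 - k**2/2 - 7*k/4 - 19/8.
Key eq: (1/3)·f(k+1) = (1)·f(k) + (k**3 - k**2/2 - 7*k/4 - 19/8).
deg f ≤ 3 (via 0,0,3).
Coefficient equations give f(k) = -3*(4*k**3 + 4*k**2 + 3*k - 4)/8.
Then R = B(k−1)f/C = -3*(4*k**3 + 4*k**2 + 3*k - 4)/(8*k**3 - 4*k**2 - 14*k - 19), so s_k = R(k)·t_k = (4*k**3 + 4*k**2 + 3*k - 4)/3**k.
s_(k+1) − s_k = (-8*k**3 + 4*k**2 + 14*k + 19)/(3*3**k) = t_k.

s_k = (4*k**3 + 4*k**2 + 3*k - 4)/3**k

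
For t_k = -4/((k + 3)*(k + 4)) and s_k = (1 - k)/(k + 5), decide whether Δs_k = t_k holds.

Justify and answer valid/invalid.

s_(k+1) = -k/(k + 6)
s_(k+1) − s_k = -6/(k**2 + 11*k + 30)
(s_(k+1) − s_k) − t_k = 2*(-k**2 + k + 24)/(k**4 + 18*k**3 + 119*k**2 + 342*k + 360)

Invalid: residual 2*(-k**2 + k + 24)/(k**4 + 18*k**3 + 119*k**2 + 342*k + 360) ≠ 0.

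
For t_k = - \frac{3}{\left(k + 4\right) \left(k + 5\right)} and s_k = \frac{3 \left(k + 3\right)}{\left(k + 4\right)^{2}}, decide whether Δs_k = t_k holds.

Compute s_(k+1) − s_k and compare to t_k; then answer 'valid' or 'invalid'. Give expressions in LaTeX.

Invalid: residual \frac{3 \left(2 k + 9\right)}{k^{4} + 18 k^{3} + 121 k^{2} + 360 k + 400} ≠ 0.

s_(k+1) = 3*(k + 4)/(k + 5)**2
s_(k+1) − s_k = 3*(-(k + 3)*(k + 5)**2 + (k + 4)**3)/((k + 4)**2*(k + 5)**2)
(s_(k+1) − s_k) − t_k = 3*(2*k + 9)/(k**4 + 18*k**3 + 121*k**2 + 360*k + 400)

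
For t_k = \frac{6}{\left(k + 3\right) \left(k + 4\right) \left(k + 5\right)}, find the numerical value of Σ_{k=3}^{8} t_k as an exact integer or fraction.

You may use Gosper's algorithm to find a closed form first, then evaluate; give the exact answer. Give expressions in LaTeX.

Ratio r(k) = (k + 3)/(k + 6).
A = k + 3, B = k + 6, C = 1.
Set up (k + 3)·f(k+1) − (k + 5)·f(k) − (1) = 0.
Bound: deg f ≤ 2.
Match coefficients ⇒ f(k) = k*(k + 7)/24.
Certificate R = B(k−1)f/C = k*(k + 5)*(k + 7)/24 gives s_k = k*(k + 7)/(4*(k + 3)*(k + 4)).
Δs = 6/(k**3 + 12*k**2 + 47*k + 60), as required.
Evaluate s at k=9 and k=3: 3/13 and 5/28; difference 19/364.

Σ = 19/364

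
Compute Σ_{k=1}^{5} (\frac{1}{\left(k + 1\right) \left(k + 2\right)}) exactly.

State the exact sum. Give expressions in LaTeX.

Σ = 5/14

Ratio r(k) = (k + 1)/(k + 3).
A = k + 1, B = k + 3, C = 1.
Set up (k + 1)·f(k+1) − (k + 2)·f(k) − (1) = 0.
deg f ≤ 1 (via 1,1,0).
Solve for f: f(k) = k (degree 1 ≤ 1).
Then R = B(k−1)f/C = k*(k + 2), so s_k = R(k)·t_k = k/(k + 1).
Δs = 1/(k**2 + 3*k + 2), as required.
Evaluate s at k=6 and k=1: 6/7 and 1/2; difference 5/14.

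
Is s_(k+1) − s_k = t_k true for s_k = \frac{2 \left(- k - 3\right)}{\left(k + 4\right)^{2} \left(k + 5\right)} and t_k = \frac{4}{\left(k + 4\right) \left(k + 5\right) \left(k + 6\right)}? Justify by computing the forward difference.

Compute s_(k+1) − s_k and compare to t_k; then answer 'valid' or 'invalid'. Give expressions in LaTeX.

s_(k+1) = 2*(-k - 4)/((k + 5)**2*(k + 6))
s_(k+1) − s_k = 2*(2*k**2 + 15*k + 26)/(k**5 + 24*k**4 + 229*k**3 + 1086*k**2 + 2560*k + 2400)
(s_(k+1) − s_k) − t_k = 2*(-3*k - 14)/(k**5 + 24*k**4 + 229*k**3 + 1086*k**2 + 2560*k + 2400)

Invalid: residual \frac{2 \left(- 3 k - 14\right)}{k^{5} + 24 k^{4} + 229 k^{3} + 1086 k^{2} + 2560 k + 2400} ≠ 0.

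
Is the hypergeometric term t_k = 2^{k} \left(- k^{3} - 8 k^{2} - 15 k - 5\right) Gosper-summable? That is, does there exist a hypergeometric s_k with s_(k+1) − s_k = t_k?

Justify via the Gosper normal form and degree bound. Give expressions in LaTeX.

Yes. s_k = 2^{k} \left(- k^{3} - 2 k^{2} - k + 3\right).

Step 1: r(k) = 2*(k**3 + 11*k**2 + 34*k + 29)/(k**3 + 8*k**2 + 15*k + 5).
So A=2 and B=1, with C=k**3 + 8*k**2 + 15*k + 5.
Need (2)·f(k+1) − (1)·f(k) = k**3 + 8*k**2 + 15*k + 5.
deg f ≤ 3 (via 0,0,3).
Match coefficients ⇒ f(k) = k**3 + 2*k**2 + k - 3.
Get s_k = R·t_k = 2**k*(-k**3 - 2*k**2 - k + 3) with R(k) = B(k−1)f(k)/C(k) = (k**3 + 2*k**2 + k - 3)/(k**3 + 8*k**2 + 15*k + 5).
Check: Δs_k = 2**k*(-k**3 - 8*k**2 - 15*k - 5). ✓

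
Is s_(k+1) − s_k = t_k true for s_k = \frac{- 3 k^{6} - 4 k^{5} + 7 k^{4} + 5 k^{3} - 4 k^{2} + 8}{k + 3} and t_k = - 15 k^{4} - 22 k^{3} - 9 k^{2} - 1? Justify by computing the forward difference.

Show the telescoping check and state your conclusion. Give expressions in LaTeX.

s_(k+1) = (-3*k**6 - 22*k**5 - 58*k**4 - 67*k**3 - 32*k**2 - 3*k + 9)/(k + 4)
s_(k+1) − s_k = (-15*k**6 - 115*k**5 - 274*k**4 - 249*k**3 - 83*k**2 - 8*k - 5)/(k**2 + 7*k + 12)
(s_(k+1) − s_k) − t_k = (12*k**5 + 69*k**4 + 78*k**3 + 26*k**2 - k + 7)/(k**2 + 7*k + 12)

Invalid: residual \frac{12 k^{5} + 69 k^{4} + 78 k^{3} + 26 k^{2} - k + 7}{k^{2} + 7 k + 12} ≠ 0.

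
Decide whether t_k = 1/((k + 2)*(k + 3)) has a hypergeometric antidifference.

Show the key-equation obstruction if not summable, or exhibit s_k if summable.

Yes. s_k = k/(2*(k + 2)).

t_(k+1)/t_k = (k + 2)/(k + 4).
Normal form (A,B,C) = (k + 2, k + 4, 1).
Need (k + 2)·f(k+1) − (k + 3)·f(k) = 1.
deg f ≤ 1 (via 1,1,0).
Solving with deg f ≤ 1: f(k) = k/2.
So s_k = (B(k−1)f/C)·t_k = (k*(k + 3)/2)·t_k = k/(2*(k + 2)).
Δs = 1/(k**2 + 5*k + 6), as required.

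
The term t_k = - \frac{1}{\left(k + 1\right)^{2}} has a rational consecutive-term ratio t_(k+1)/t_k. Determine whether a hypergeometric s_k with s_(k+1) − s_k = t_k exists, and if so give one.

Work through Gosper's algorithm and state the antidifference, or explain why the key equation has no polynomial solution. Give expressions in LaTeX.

The ratio is (k + 1)**2/(k + 2)**2.
Normal form (A,B,C) = (k**2 + 2*k + 1, k**2 + 4*k + 4, 1).
Solve (k**2 + 2*k + 1)·f(k+1) − (k**2 + 2*k + 1)·f(k) = 1.
d = 0 from the (2,2,0) case.
f = c0 ⇒ A·f(k+1) − B(k−1)·f(k) − C = -1. The system {-1 = 0} is inconsistent; no antidifference.

none — t_k is not Gosper-summable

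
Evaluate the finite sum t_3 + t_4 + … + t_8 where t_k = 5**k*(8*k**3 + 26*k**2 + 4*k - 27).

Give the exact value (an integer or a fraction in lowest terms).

Compute t_(k+1)/t_k: get 5*(8*k**3 + 50*k**2 + 80*k + 11)/(8*k**3 + 26*k**2 + 4*k - 27).
So A=5 and B=1, with C=k**3 + 13*k**2/4 + k/2 - 27/8.
Solve (5)·f(k+1) − (1)·f(k) = k**3 + 13*k**2/4 + k/2 - 27/8.
deg f ≤ 3 (via 0,0,3).
Coefficient equations give f(k) = (2*k**3 - k**2 - 4*k - 3)/8.
So s_k = (B(k−1)f/C)·t_k = ((2*k**3 - k**2 - 4*k - 3)/(8*k**3 + 26*k**2 + 4*k - 27))·t_k = 5**k*(2*k**3 - k**2 - 4*k - 3).
Check: Δs_k = 5**k*(8*k**3 + 26*k**2 + 4*k - 27). ✓
Sum = s_(9) − s_(3); s_(9) = 2613281250, s_(3) = 3750 ⇒ 2613277500.

Σ = 2613277500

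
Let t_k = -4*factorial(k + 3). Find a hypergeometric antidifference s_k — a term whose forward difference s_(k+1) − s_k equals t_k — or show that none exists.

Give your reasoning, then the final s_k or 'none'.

no hypergeometric antidifference exists

The ratio is k + 4.
Normal form (A,B,C) = (k + 4, 1, 1).
Key eq: (k + 4)·f(k+1) = (1)·f(k) + (1).
Bound: deg f ≤ -1.
d = -1 < 0 ⇒ no nonzero polynomial f; not summable.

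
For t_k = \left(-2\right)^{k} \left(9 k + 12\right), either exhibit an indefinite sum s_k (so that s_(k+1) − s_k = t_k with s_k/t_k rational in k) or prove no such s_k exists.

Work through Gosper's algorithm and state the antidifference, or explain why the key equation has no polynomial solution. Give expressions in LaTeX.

s_k = \left(-2\right)^{k} \left(- 3 k - 2\right)

t_(k+1)/t_k = 2*(-3*k - 7)/(3*k + 4).
So A=-2 and B=1, with C=k + 4/3.
Key eq: (-2)·f(k+1) = (1)·f(k) + (k + 4/3).
Degrees (0,0,1) ⇒ d ≤ 1.
Match coefficients ⇒ f(k) = -(3*k + 2)/9.
So s_k = (B(k−1)f/C)·t_k = (-(3*k + 2)/(3*(3*k + 4)))·t_k = (-2)**k*(-3*k - 2).
Check: Δs_k = (-2)**k*(9*k + 12). ✓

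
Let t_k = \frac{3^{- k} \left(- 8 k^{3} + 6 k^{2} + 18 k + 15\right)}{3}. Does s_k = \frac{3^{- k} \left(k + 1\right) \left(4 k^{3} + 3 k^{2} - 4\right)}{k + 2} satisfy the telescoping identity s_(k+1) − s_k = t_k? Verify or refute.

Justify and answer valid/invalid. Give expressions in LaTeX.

s_(k+1) = (k + 2)*(4*(k + 1)**3 + 3*(k + 1)**2 - 4)/(3*3**k*(k + 3))
s_(k+1) − s_k = 2*(-4*k**5 - 13*k**4 + 11*k**3 + 60*k**2 + 66*k + 24)/(3*3**k*(k**2 + 5*k + 6))
(s_(k+1) − s_k) − t_k = (8*k**4 + 22*k**3 - 21*k**2 - 51*k - 42)/(3*3**k*(k**2 + 5*k + 6))

Invalid: residual \frac{3^{- k} \left(8 k^{4} + 22 k^{3} - 21 k^{2} - 51 k - 42\right)}{3 \left(k^{2} + 5 k + 6\right)} ≠ 0.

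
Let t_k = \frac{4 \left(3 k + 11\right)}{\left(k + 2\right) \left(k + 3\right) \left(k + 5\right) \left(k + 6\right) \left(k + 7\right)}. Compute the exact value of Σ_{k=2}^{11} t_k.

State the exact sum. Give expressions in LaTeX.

Σ = 145/8568

r(k) = (k + 2)*(k + 5)*(3*k + 14)/((k + 4)*(k + 8)*(3*k + 11)) after simplifying.
So A=k + 2 and B=k + 8, with C=k**2 + 23*k/3 + 44/3.
Key eq: (k + 2)·f(k+1) = (k + 7)·f(k) + (k**2 + 23*k/3 + 44/3).
Bound: deg f ≤ 5.
Coefficient equations give f(k) = k*(k + 3)*(k + 4)*(k**2 + 13*k + 52)/180.
So s_k = (B(k−1)f/C)·t_k = (k*(k + 3)*(k + 7)*(k**2 + 13*k + 52)/(60*(3*k + 11)))·t_k = k*(k**2 + 13*k + 52)/(15*(k**3 + 13*k**2 + 52*k + 60)).
Δs = 4*(3*k + 11)/(k**5 + 23*k**4 + 203*k**3 + 853*k**2 + 1692*k + 1260), as required.
Sum = s_(12) − s_(2); s_(12) = 352/5355, s_(2) = 41/840 ⇒ 145/8568.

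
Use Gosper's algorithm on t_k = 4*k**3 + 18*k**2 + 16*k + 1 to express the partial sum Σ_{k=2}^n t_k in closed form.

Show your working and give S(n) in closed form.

S(n) = n**4 + 8*n**3 + 18*n**2 + 12*n - 39

r(k) = (4*k**3 + 30*k**2 + 64*k + 39)/(4*k**3 + 18*k**2 + 16*k + 1) after simplifying.
Gosper form: A/B · C(k+1)/C(k) with A=1, B=1, C=k**3 + 9*k**2/2 + 4*k + 1/4.
Solve (1)·f(k+1) − (1)·f(k) = k**3 + 9*k**2/2 + 4*k + 1/4.
deg f ≤ 4 (via 0,0,3).
Solve for f: f(k) = k*(k**3 + 4*k**2 - 4)/4 (degree 4 ≤ 4).
R(k) = B(k−1)·f(k)/C(k) = k*(k**3 + 4*k**2 - 4)/(4*k**3 + 18*k**2 + 16*k + 1); s_k = R·t_k = k*(k**3 + 4*k**2 - 4).
Verify: 4*k**3 + 18*k**2 + 16*k + 1 matches t_k.
Telescope: S(n) = s_(n+1) − s_(2) = n**4 + 8*n**3 + 18*n**2 + 12*n + 1 − (40) = n**4 + 8*n**3 + 18*n**2 + 12*n - 39.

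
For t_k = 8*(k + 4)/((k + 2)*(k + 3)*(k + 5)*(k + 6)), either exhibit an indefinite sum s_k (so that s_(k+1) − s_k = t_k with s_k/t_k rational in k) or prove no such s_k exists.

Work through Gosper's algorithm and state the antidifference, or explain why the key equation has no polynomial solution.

Step 1: r(k) = (k + 2)*(k + 5)**2/((k + 4)**2*(k + 7)).
So A=k + 2 and B=k + 7, with C=k**2 + 8*k + 16.
f must satisfy (k + 2)·f(k+1) − (k + 6)·f(k) = k**2 + 8*k + 16.
Bound: deg f ≤ 4.
Solve for f: f(k) = k*(k + 3)*(k + 4)*(k + 7)/20 (degree 4 ≤ 4).
Then R = B(k−1)f/C = k*(k + 3)*(k + 6)*(k + 7)/(20*(k + 4)), so s_k = R(k)·t_k = 2*k*(k + 7)/(5*(k**2 + 7*k + 10)).
Verify: 8*(k + 4)/(k**4 + 16*k**3 + 91*k**2 + 216*k + 180) matches t_k.

s_k = 2*k*(k + 7)/(5*(k**2 + 7*k + 10))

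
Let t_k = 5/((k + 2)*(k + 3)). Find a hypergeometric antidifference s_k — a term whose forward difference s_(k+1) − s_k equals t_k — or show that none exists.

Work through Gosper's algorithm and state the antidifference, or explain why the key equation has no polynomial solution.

s_k = 5*k/(2*(k + 2))

r(k) = (k + 2)/(k + 4) after simplifying.
Factor: A=k + 2; B=k + 4; C=1.
Key eq: (k + 2)·f(k+1) = (k + 3)·f(k) + (1).
Degrees (1,1,0) ⇒ d ≤ 1.
A polynomial solution: f(k) = k/2.
R(k) = B(k−1)·f(k)/C(k) = k*(k + 3)/2; s_k = R·t_k = 5*k/(2*(k + 2)).
Δs = 5/(k**2 + 5*k + 6), as required.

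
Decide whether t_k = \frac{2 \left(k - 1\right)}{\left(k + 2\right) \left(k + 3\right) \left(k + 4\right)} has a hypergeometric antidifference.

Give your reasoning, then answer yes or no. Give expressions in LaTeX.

t_(k+1)/t_k = k*(k + 2)/((k - 1)*(k + 5)).
Take A(k)=k + 2, B(k)=k + 5, C(k)=k - 1.
Solve (k + 2)·f(k+1) − (k + 4)·f(k) = k - 1.
d = 2 from the (1,1,1) case.
Solve for f: f(k) = k*(k - 7)/12 (degree 2 ≤ 2).
R(k) = B(k−1)·f(k)/C(k) = k*(k - 7)*(k + 4)/(12*(k - 1)); s_k = R·t_k = k*(k - 7)/(6*(k + 2)*(k + 3)).
Verify: 2*(k - 1)/(k**3 + 9*k**2 + 26*k + 24) matches t_k.

Yes. s_k = \frac{k \left(k - 7\right)}{6 \left(k + 2\right) \left(k + 3\right)}.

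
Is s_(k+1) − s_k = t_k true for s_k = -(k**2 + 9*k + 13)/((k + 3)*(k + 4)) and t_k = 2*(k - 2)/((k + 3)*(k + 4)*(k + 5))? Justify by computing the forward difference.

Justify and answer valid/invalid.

s_(k+1) = (-9*k - (k + 1)**2 - 22)/((k + 4)*(k + 5))
s_(k+1) − s_k = 2*(k - 2)/(k**3 + 12*k**2 + 47*k + 60)
(s_(k+1) − s_k) − t_k = 0

Valid: the claim telescopes to t_k.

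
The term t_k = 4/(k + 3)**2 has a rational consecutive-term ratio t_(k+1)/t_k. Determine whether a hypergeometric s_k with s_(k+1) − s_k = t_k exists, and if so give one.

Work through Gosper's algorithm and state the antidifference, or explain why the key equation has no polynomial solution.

Compute t_(k+1)/t_k: get (k + 3)**2/(k + 4)**2.
A = k**2 + 6*k + 9, B = k**2 + 8*k + 16, C = 1.
Key eq: (k**2 + 6*k + 9)·f(k+1) = (k**2 + 6*k + 9)·f(k) + (1).
Bound: deg f ≤ 0.
f = c0 ⇒ A·f(k+1) − B(k−1)·f(k) − C = -1. The system {-1 = 0} is inconsistent; no antidifference.

none — t_k is not Gosper-summable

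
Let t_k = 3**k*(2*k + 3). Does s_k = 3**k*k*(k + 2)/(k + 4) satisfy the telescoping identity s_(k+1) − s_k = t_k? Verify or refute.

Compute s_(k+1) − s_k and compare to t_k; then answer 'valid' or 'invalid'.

s_(k+1) = 3**(k + 1)*(k + 1)*(k + 3)/(k + 5)
s_(k+1) − s_k = 3**k*(2*k**3 + 17*k**2 + 47*k + 36)/(k**2 + 9*k + 20)
(s_(k+1) − s_k) − t_k = 4*3**k*(-k**2 - 5*k - 6)/(k**2 + 9*k + 20)

Invalid: residual 4*3**k*(-k**2 - 5*k - 6)/(k**2 + 9*k + 20) ≠ 0.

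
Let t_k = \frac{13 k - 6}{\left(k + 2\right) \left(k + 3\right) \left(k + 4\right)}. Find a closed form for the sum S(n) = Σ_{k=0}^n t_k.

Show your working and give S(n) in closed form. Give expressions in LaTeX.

S(n) = \frac{5 n^{2} - 4 n - 9}{3 \left(n^{2} + 7 n + 12\right)}

Step 1: r(k) = (k + 2)*(13*k + 7)/((k + 5)*(13*k - 6)).
Normal form (A,B,C) = (k + 2, k + 5, k - 6/13).
Key eq: (k + 2)·f(k+1) = (k + 4)·f(k) + (k - 6/13).
Bound: deg f ≤ 2.
Match coefficients ⇒ f(k) = k*(5*k - 14)/39.
Get s_k = R·t_k = k*(5*k - 14)/(3*(k + 2)*(k + 3)) with R(k) = B(k−1)f(k)/C(k) = k*(k + 4)*(5*k - 14)/(3*(13*k - 6)).
s_(k+1) − s_k = (13*k - 6)/(k**3 + 9*k**2 + 26*k + 24) = t_k.
Telescope: S(n) = s_(n+1) − s_(0) = (5*n**2 - 4*n - 9)/(3*(n**2 + 7*n + 12)) − (0) = (5*n**2 - 4*n - 9)/(3*(n**2 + 7*n + 12)).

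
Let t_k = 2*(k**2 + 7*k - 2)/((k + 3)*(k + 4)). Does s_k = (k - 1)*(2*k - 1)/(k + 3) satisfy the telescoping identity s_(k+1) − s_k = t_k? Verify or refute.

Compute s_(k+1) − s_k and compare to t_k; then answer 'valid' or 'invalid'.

valid (s_(k+1) − s_k reduces to t_k)

s_(k+1) = k*(2*k + 1)/(k + 4)
s_(k+1) − s_k = 2*(k**2 + 7*k - 2)/(k**2 + 7*k + 12)
(s_(k+1) − s_k) − t_k = 0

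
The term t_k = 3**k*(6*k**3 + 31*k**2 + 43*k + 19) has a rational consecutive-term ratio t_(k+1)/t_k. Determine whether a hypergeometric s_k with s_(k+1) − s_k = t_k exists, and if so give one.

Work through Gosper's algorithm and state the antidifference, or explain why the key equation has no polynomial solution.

Step 1: r(k) = 3*(6*k**3 + 49*k**2 + 123*k + 99)/(6*k**3 + 31*k**2 + 43*k + 19).
Normal form (A,B,C) = (3, 1, k**3 + 31*k**2/6 + 43*k/6 + 19/6).
Solve (3)·f(k+1) − (1)·f(k) = k**3 + 31*k**2/6 + 43*k/6 + 19/6.
From deg A=0, deg B=0, deg C=3: d=3.
Coefficient equations give f(k) = (3*k - 1)*(k**2 + k + 1)/6.
Get s_k = R·t_k = 3**k*(3*k**3 + 2*k**2 + 2*k - 1) with R(k) = B(k−1)f(k)/C(k) = (3*k - 1)*(k**2 + k + 1)/(6*k**3 + 31*k**2 + 43*k + 19).
Verify: 3**k*(6*k**3 + 31*k**2 + 43*k + 19) matches t_k.

s_k = 3**k*(3*k**3 + 2*k**2 + 2*k - 1)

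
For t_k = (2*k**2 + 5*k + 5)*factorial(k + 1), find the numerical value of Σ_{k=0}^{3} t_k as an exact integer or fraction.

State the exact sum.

Σ = 1079

Ratio r(k) = (k + 2)*(5*k + 2*(k + 1)**2 + 10)/(2*k**2 + 5*k + 5).
Gosper form: A/B · C(k+1)/C(k) with A=k + 2, B=1, C=k**2 + 5*k/2 + 5/2.
Solve (k + 2)·f(k+1) − (1)·f(k) = k**2 + 5*k/2 + 5/2.
From deg A=1, deg B=0, deg C=2: d=1.
A polynomial solution: f(k) = (2*k + 1)/2.
So s_k = (B(k−1)f/C)·t_k = ((2*k + 1)/(2*k**2 + 5*k + 5))·t_k = (2*k + 1)*factorial(k + 1).
Δs = (2*k**2 + 5*k + 5)*factorial(k + 1), as required.
Σ_(k=0)^(3) t_k = s_(4) − s_(0) = 1080 − (1) = 1079.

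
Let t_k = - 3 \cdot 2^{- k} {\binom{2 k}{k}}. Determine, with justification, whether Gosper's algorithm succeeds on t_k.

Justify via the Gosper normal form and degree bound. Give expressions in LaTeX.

t_(k+1)/t_k = (2*k + 1)/(k + 1).
A = 2*k + 1, B = k + 1, C = 1.
f must satisfy (2*k + 1)·f(k+1) − (k)·f(k) = 1.
d = -1 from the (1,1,0) case.
Bound -1 < 0, so the key equation has no polynomial solution.

No — negative degree bound, so no certificate f.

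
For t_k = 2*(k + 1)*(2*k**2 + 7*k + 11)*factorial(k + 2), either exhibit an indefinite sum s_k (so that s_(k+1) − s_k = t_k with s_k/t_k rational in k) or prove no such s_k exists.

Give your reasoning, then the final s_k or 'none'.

s_k = 2*(2*k**2 + k + 1)*factorial(k + 2)

Step 1: r(k) = (k + 2)*(k + 3)*(7*k + 2*(k + 1)**2 + 18)/((k + 1)*(2*k**2 + 7*k + 11)).
Factor: A=k + 3; B=1; C=k**3 + 9*k**2/2 + 9*k + 11/2.
Set up (k + 3)·f(k+1) − (1)·f(k) − (k**3 + 9*k**2/2 + 9*k + 11/2) = 0.
From deg A=1, deg B=0, deg C=3: d=2.
A polynomial solution: f(k) = (2*k**2 + k + 1)/2.
Certificate R = B(k−1)f/C = (2*k**2 + k + 1)/((k + 1)*(2*k**2 + 7*k + 11)) gives s_k = 2*(2*k**2 + k + 1)*factorial(k + 2).
Verify: 2*(k + 1)*(2*k**2 + 7*k + 11)*factorial(k + 2) matches t_k.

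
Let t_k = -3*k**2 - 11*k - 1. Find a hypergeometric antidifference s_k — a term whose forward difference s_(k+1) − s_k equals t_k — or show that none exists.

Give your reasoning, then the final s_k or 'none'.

Ratio r(k) = (3*k**2 + 17*k + 15)/(3*k**2 + 11*k + 1).
A = 1, B = 1, C = k**2 + 11*k/3 + 1/3.
f must satisfy (1)·f(k+1) − (1)·f(k) = k**2 + 11*k/3 + 1/3.
deg f ≤ 3 (via 0,0,2).
Solve for f: f(k) = k*(k**2 + 4*k - 4)/3 (degree 3 ≤ 3).
Get s_k = R·t_k = k*(-k**2 - 4*k + 4) with R(k) = B(k−1)f(k)/C(k) = k*(k**2 + 4*k - 4)/(3*k**2 + 11*k + 1).
Δs = -3*k**2 - 11*k - 1, as required.

s_k = k*(-k**2 - 4*k + 4)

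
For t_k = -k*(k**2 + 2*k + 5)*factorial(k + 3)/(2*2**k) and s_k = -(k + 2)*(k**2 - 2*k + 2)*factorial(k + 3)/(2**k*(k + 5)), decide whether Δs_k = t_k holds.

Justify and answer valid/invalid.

s_(k+1) = -(k + 3)*(k**2 + 1)*factorial(k + 4)/(2*2**k*(k + 6))
s_(k+1) − s_k = -(k**5 + 10*k**4 + 36*k**3 + 76*k**2 + 63*k + 12)*factorial(k + 3)/(2*2**k*(k + 5)*(k + 6))
(s_(k+1) − s_k) − t_k = 3*(k**4 + 7*k**3 + 13*k**2 + 29*k - 4)*factorial(k + 3)/(2*2**k*(k + 5)*(k + 6))

Invalid: residual 3*(k**4 + 7*k**3 + 13*k**2 + 29*k - 4)*factorial(k + 3)/(2*2**k*(k + 5)*(k + 6)) ≠ 0.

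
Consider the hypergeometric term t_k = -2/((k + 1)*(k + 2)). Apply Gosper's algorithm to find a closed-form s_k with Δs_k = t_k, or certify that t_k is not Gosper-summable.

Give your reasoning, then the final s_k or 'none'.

The ratio is (k + 1)/(k + 3).
Normal form (A,B,C) = (k + 1, k + 3, 1).
Key eq: (k + 1)·f(k+1) = (k + 2)·f(k) + (1).
deg f ≤ 1 (via 1,1,0).
Solve for f: f(k) = k (degree 1 ≤ 1).
Certificate R = B(k−1)f/C = k*(k + 2) gives s_k = -2*k/(k + 1).
Check: Δs_k = -2/(k**2 + 3*k + 2). ✓

s_k = -2*k/(k + 1)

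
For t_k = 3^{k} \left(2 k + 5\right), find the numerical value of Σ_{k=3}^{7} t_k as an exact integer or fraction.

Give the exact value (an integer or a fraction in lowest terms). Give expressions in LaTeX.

Step 1: r(k) = 3*(2*k + 7)/(2*k + 5).
So A=3 and B=1, with C=k + 5/2.
Need (3)·f(k+1) − (1)·f(k) = k + 5/2.
d = 1 from the (0,0,1) case.
Match coefficients ⇒ f(k) = (k + 1)/2.
R(k) = B(k−1)·f(k)/C(k) = (k + 1)/(2*k + 5); s_k = R·t_k = 3**k*(k + 1).
s_(k+1) − s_k = 3**k*(2*k + 5) = t_k.
Evaluate s at k=8 and k=3: 59049 and 108; difference 58941.

Σ = 58941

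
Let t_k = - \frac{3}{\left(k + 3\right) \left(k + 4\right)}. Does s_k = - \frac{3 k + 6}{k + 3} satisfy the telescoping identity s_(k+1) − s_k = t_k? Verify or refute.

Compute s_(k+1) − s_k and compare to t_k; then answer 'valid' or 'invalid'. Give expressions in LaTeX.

Valid: the claim telescopes to t_k.

s_(k+1) = 3*(-k - 3)/(k + 4)
s_(k+1) − s_k = -3/(k**2 + 7*k + 12)
(s_(k+1) − s_k) − t_k = 0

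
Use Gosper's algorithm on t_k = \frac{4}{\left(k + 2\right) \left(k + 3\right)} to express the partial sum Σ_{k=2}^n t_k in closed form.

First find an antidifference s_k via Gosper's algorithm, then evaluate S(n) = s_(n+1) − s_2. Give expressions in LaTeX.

S(n) = \frac{n - 1}{n + 3}

t_(k+1)/t_k = (k + 2)/(k + 4).
So A=k + 2 and B=k + 4, with C=1.
f must satisfy (k + 2)·f(k+1) − (k + 3)·f(k) = 1.
Degrees (1,1,0) ⇒ d ≤ 1.
Solve for f: f(k) = k/2 (degree 1 ≤ 1).
Get s_k = R·t_k = 2*k/(k + 2) with R(k) = B(k−1)f(k)/C(k) = k*(k + 3)/2.
Check: Δs_k = 4/(k**2 + 5*k + 6). ✓
Evaluate: s_(n+1) = 2*(n + 1)/(n + 3); subtract s_(2) = 1 ⇒ S(n) = (n - 1)/(n + 3).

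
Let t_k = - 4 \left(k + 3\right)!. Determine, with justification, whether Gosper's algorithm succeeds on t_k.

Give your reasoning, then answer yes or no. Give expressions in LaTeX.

No — t_k has no hypergeometric antidifference.

t_(k+1)/t_k = k + 4.
Factor: A=k + 4; B=1; C=1.
f must satisfy (k + 4)·f(k+1) − (1)·f(k) = 1.
Degrees (1,0,0) ⇒ d ≤ -1.
Negative degree bound (-1): no f exists, t_k not Gosper-summable.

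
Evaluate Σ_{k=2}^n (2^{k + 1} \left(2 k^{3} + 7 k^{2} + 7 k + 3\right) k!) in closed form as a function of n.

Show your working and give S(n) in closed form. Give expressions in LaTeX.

The ratio is 2*(2*k**4 + 15*k**3 + 40*k**2 + 46*k + 19)/(2*k**3 + 7*k**2 + 7*k + 3).
Take A(k)=2*k + 2, B(k)=1, C(k)=k**3 + 7*k**2/2 + 7*k/2 + 3/2.
Set up (2*k + 2)·f(k+1) − (1)·f(k) − (k**3 + 7*k**2/2 + 7*k/2 + 3/2) = 0.
From deg A=1, deg B=0, deg C=3: d=2.
Match coefficients ⇒ f(k) = (k**2 + k - 1)/2.
So s_k = (B(k−1)f/C)·t_k = ((k**2 + k - 1)/(2*k**3 + 7*k**2 + 7*k + 3))·t_k = 2**(k + 1)*(k**2 + k - 1)*factorial(k).
Check: Δs_k = 2**(k + 1)*(2*k**3 + 7*k**2 + 7*k + 3)*factorial(k). ✓
Σ_(k=2)^n t_k = s_(n+1) − s_(2) = (2**(n + 2)*(n**2 + 3*n + 1)*factorial(n + 1)) − (80), i.e. 4*2**n*n**3*factorial(n) + 16*2**n*n**2*factorial(n) + 16*2**n*n*factorial(n) + 4*2**n*factorial(n) - 80.

S(n) = 4 \cdot 2^{n} n^{3} n! + 16 \cdot 2^{n} n^{2} n! + 16 \cdot 2^{n} n n! + 4 \cdot 2^{n} n! - 80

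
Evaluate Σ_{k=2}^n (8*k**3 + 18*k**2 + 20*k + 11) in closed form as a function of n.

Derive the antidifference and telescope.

S(n) = 2*n**4 + 10*n**3 + 21*n**2 + 24*n - 57

Step 1: r(k) = (8*k**3 + 42*k**2 + 80*k + 57)/(8*k**3 + 18*k**2 + 20*k + 11).
So A=1 and B=1, with C=k**3 + 9*k**2/4 + 5*k/2 + 11/8.
Need (1)·f(k+1) − (1)·f(k) = k**3 + 9*k**2/4 + 5*k/2 + 11/8.
Degrees (0,0,3) ⇒ d ≤ 4.
A polynomial solution: f(k) = k*(2*k**3 + 2*k**2 + 3*k + 4)/8.
R(k) = B(k−1)·f(k)/C(k) = k*(2*k**3 + 2*k**2 + 3*k + 4)/(8*k**3 + 18*k**2 + 20*k + 11); s_k = R·t_k = k*(2*k**3 + 2*k**2 + 3*k + 4).
s_(k+1) − s_k = 8*k**3 + 18*k**2 + 20*k + 11 = t_k.
Σ_(k=2)^n t_k = s_(n+1) − s_(2) = (2*n**4 + 10*n**3 + 21*n**2 + 24*n + 11) − (68), i.e. 2*n**4 + 10*n**3 + 21*n**2 + 24*n - 57.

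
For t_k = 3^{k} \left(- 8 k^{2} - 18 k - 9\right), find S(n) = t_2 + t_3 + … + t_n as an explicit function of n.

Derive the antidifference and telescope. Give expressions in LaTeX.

S(n) = - 12 \cdot 3^{n} n^{2} - 15 \cdot 3^{n} n - 12 \cdot 3^{n} + 117

r(k) = 3*(8*k**2 + 34*k + 35)/(8*k**2 + 18*k + 9) after simplifying.
Gosper form: A/B · C(k+1)/C(k) with A=3, B=1, C=k**2 + 9*k/4 + 9/8.
Need (3)·f(k+1) − (1)·f(k) = k**2 + 9*k/4 + 9/8.
Degrees (0,0,2) ⇒ d ≤ 2.
Solve for f: f(k) = (4*k**2 - 3*k + 3)/8 (degree 2 ≤ 2).
Then R = B(k−1)f/C = (4*k**2 - 3*k + 3)/((2*k + 3)*(4*k + 3)), so s_k = R(k)·t_k = 3**k*(-4*k**2 + 3*k - 3).
s_(k+1) − s_k = 3**k*(-8*k**2 - 18*k - 9) = t_k.
s_(n+1) = 3**(n + 1)*(-4*n**2 - 5*n - 4) and s_(2) = -117, so S(n) = -12*3**n*n**2 - 15*3**n*n - 12*3**n + 117.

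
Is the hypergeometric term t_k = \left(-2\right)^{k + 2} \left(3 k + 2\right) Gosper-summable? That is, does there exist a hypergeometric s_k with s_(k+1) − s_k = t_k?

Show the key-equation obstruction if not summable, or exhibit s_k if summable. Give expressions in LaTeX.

r(k) = 2*(-3*k - 5)/(3*k + 2) after simplifying.
A = -2, B = 1, C = k + 2/3.
Need (-2)·f(k+1) − (1)·f(k) = k + 2/3.
d = 1 from the (0,0,1) case.
Match coefficients ⇒ f(k) = -k/3.
Get s_k = R·t_k = -(-2)**(k + 2)*k with R(k) = B(k−1)f(k)/C(k) = -k/(3*k + 2).
Δs = (-2)**(k + 2)*(3*k + 2), as required.

Yes. s_k = - \left(-2\right)^{k + 2} k.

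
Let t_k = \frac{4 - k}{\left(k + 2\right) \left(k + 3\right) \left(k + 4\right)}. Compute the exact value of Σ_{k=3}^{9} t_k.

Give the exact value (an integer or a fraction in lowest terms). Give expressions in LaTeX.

Σ = -7/780

The ratio is (k - 3)*(k + 2)/((k - 4)*(k + 5)).
Take A(k)=k + 2, B(k)=k + 5, C(k)=k - 4.
Need (k + 2)·f(k+1) − (k + 4)·f(k) = k - 4.
deg f ≤ 2 (via 1,1,1).
Solve for f: f(k) = -k*(k + 11)/6 (degree 2 ≤ 2).
So s_k = (B(k−1)f/C)·t_k = (-k*(k + 4)*(k + 11)/(6*(k - 4)))·t_k = k*(k + 11)/(6*(k + 2)*(k + 3)).
Verify: (4 - k)/(k**3 + 9*k**2 + 26*k + 24) matches t_k.
Sum = s_(10) − s_(3); s_(10) = 35/156, s_(3) = 7/30 ⇒ -7/780.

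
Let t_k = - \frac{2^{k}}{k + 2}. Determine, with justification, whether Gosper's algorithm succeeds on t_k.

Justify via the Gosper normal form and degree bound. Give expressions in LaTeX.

r(k) = 2*(k + 2)/(k + 3) after simplifying.
Factor: A=2*k + 4; B=k + 3; C=1.
Set up (2*k + 4)·f(k+1) − (k + 2)·f(k) − (1) = 0.
Bound: deg f ≤ -1.
d = -1 < 0 ⇒ no nonzero polynomial f; not summable.

No. Not Gosper-summable.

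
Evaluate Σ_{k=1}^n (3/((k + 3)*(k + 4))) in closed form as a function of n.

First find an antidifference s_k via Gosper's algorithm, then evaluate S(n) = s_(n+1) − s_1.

t_(k+1)/t_k = (k + 3)/(k + 5).
Normal form (A,B,C) = (k + 3, k + 5, 1).
Solve (k + 3)·f(k+1) − (k + 4)·f(k) = 1.
d = 1 from the (1,1,0) case.
Solve for f: f(k) = k/3 (degree 1 ≤ 1).
R(k) = B(k−1)·f(k)/C(k) = k*(k + 4)/3; s_k = R·t_k = k/(k + 3).
Check: Δs_k = 3/(k**2 + 7*k + 12). ✓
Evaluate: s_(n+1) = (n + 1)/(n + 4); subtract s_(1) = 1/4 ⇒ S(n) = 3*n/(4*(n + 4)).

S(n) = 3*n/(4*(n + 4))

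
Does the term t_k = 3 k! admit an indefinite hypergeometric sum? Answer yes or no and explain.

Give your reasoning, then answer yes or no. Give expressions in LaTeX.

No; the degree bound rules out any f.

Compute t_(k+1)/t_k: get k + 1.
Gosper form: A/B · C(k+1)/C(k) with A=k + 1, B=1, C=1.
f must satisfy (k + 1)·f(k+1) − (1)·f(k) = 1.
deg f ≤ -1 (via 1,0,0).
Bound -1 < 0, so the key equation has no polynomial solution.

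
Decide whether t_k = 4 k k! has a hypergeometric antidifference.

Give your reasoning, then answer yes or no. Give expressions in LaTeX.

Yes. s_k = 4 k!.

Step 1: r(k) = (k + 1)**2/k.
A = k + 1, B = 1, C = k.
Set up (k + 1)·f(k+1) − (1)·f(k) − (k) = 0.
Degrees (1,0,1) ⇒ d ≤ 0.
Match coefficients ⇒ f(k) = 1.
Then R = B(k−1)f/C = 1/k, so s_k = R(k)·t_k = 4*factorial(k).
Δs = 4*k*factorial(k), as required.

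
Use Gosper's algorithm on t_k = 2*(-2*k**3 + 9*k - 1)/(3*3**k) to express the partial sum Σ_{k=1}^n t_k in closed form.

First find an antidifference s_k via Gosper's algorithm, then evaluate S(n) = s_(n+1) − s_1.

S(n) = 3**(-n - 1)*(-4*3**n + 2*n**3 + 9*n**2 + 9*n + 4)

r(k) = (-9*k + 2*(k + 1)**3 - 8)/(3*(2*k**3 - 9*k + 1)) after simplifying.
So A=1/3 and B=1, with C=k**3 - 9*k/2 + 1/2.
f must satisfy (1/3)·f(k+1) − (1)·f(k) = k**3 - 9*k/2 + 1/2.
d = 3 from the (0,0,3) case.
Match coefficients ⇒ f(k) = -3*(2*k**3 + 3*k**2 - 3*k + 2)/4.
Certificate R = B(k−1)f/C = -3*(2*k**3 + 3*k**2 - 3*k + 2)/(2*(2*k**3 - 9*k + 1)) gives s_k = (2*k**3 + 3*k**2 - 3*k + 2)/3**k.
s_(k+1) − s_k = 2*(-2*k**3 + 9*k - 1)/(3*3**k) = t_k.
s_(n+1) = 3**(-n - 1)*(2*n**3 + 9*n**2 + 9*n + 4) and s_(1) = 4/3, so S(n) = 3**(-n - 1)*(-4*3**n + 2*n**3 + 9*n**2 + 9*n + 4).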